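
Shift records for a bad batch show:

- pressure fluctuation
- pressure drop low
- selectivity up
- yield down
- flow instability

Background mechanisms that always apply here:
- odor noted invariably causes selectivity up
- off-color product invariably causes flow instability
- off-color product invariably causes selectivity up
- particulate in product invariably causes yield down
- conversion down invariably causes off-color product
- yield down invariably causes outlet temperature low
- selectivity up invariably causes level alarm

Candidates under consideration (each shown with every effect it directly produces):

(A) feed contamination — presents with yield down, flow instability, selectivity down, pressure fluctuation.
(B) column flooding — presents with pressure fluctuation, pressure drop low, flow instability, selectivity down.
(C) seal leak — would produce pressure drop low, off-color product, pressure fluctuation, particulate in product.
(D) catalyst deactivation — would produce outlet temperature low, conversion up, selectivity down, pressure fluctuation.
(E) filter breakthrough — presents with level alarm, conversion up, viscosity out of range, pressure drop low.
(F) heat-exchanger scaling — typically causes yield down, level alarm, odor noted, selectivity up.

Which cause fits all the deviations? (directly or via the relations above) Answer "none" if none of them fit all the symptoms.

Testing each hypothesis:
(A) feed contamination — pressure fluctuation ✓; pressure drop low ✗; selectivity up ✗; yield down ✓; flow instability ✓
(B) column flooding — fails on selectivity up, yield down (predicts selectivity down, not selectivity up)
(C) seal leak — pressure fluctuation ✓; pressure drop low ✓; selectivity up ✓ (by off-color product → selectivity up); yield down ✓ (by particulate in product → yield down); flow instability ✓ (by off-color product → flow instability)
(D) catalyst deactivation — pressure fluctuation ✓; pressure drop low ✗; selectivity up ✗; yield down ✗; flow instability ✗
(E) filter breakthrough — pressure fluctuation ✗; pressure drop low ✓; selectivity up ✗; yield down ✗; flow instability ✗
(F) heat-exchanger scaling — does not account for pressure fluctuation, pressure drop low, flow instability
(C) alone accounts for all the evidence.

C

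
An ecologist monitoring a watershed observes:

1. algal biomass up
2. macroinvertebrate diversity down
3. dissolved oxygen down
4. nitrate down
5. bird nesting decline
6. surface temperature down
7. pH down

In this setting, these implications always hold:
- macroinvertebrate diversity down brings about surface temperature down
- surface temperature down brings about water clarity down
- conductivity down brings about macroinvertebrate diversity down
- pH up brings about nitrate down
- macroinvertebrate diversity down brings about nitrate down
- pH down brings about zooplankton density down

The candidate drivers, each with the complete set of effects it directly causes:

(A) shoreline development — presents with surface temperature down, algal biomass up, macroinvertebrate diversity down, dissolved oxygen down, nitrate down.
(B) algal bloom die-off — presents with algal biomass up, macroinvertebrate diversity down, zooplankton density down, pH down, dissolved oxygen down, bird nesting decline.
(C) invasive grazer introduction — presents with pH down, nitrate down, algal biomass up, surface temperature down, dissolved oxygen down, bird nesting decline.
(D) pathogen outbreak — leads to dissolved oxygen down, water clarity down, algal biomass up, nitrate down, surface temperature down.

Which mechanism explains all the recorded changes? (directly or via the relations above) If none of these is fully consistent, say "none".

B

Testing each hypothesis:
(A) shoreline development — does not account for bird nesting decline, pH down
(B) algal bloom die-off — accounts for every observation (nitrate down through macroinvertebrate diversity down → nitrate down)
(C) invasive grazer introduction — algal biomass up +; macroinvertebrate diversity down -; dissolved oxygen down +; nitrate down +; bird nesting decline +; surface temperature down +; pH down +
(D) pathogen outbreak — algal biomass up +; macroinvertebrate diversity down -; dissolved oxygen down +; nitrate down +; bird nesting decline -; surface temperature down +; pH down -
(B) is the only candidate with no mismatches.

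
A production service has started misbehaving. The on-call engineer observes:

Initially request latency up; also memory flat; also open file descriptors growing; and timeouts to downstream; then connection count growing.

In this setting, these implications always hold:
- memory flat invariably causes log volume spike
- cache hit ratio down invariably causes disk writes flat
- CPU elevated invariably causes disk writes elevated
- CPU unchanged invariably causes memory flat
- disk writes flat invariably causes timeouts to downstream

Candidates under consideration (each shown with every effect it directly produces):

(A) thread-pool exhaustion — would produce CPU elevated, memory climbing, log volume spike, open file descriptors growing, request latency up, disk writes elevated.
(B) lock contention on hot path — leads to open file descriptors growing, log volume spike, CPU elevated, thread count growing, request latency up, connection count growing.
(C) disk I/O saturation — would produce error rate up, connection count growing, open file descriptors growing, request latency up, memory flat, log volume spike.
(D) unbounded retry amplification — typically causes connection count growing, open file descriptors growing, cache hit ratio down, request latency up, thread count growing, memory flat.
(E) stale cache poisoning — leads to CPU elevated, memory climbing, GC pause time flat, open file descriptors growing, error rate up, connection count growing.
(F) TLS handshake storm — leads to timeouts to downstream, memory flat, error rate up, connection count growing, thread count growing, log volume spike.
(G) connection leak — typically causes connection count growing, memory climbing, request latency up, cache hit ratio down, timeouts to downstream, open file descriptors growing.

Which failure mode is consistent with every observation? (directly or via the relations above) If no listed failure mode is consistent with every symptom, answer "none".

Per-candidate check:
(A) thread-pool exhaustion — fails on memory flat, timeouts to downstream, connection count growing (predicts memory climbing, not memory flat)
(B) lock contention on hot path — does not account for memory flat, timeouts to downstream
(C) disk I/O saturation — does not account for timeouts to downstream
(D) unbounded retry amplification — accounts for every observation (timeouts to downstream through cache hit ratio down → disk writes flat → timeouts to downstream)
(E) stale cache poisoning — fails on request latency up, memory flat, timeouts to downstream (predicts memory climbing, not memory flat)
(F) TLS handshake storm — does not account for request latency up, open file descriptors growing
(G) connection leak — fails on memory flat (predicts memory climbing, not memory flat)
(D) is the only candidate with no mismatches.

D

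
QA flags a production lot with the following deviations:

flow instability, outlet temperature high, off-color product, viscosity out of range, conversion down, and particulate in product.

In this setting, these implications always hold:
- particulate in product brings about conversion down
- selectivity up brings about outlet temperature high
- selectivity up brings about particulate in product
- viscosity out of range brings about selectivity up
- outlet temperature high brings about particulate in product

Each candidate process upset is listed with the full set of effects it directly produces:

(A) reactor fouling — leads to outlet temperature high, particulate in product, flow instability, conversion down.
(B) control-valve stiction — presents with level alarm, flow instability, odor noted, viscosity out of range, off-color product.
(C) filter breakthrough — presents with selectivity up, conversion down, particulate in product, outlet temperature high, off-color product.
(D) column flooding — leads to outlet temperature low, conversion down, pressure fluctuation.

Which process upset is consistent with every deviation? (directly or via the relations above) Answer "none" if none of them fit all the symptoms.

B

Checking each candidate against the observations:
(A) reactor fouling — does not account for off-color product, viscosity out of range
(B) control-valve stiction — accounts for every observation (outlet temperature high by viscosity out of range → selectivity up → outlet temperature high)
(C) filter breakthrough — flow instability -; outlet temperature high +; off-color product +; viscosity out of range -; conversion down +; particulate in product +
(D) column flooding — fails on flow instability, outlet temperature high, off-color product, viscosity out of range, particulate in product (predicts outlet temperature low, not outlet temperature high)
(B) is the only candidate with no mismatches.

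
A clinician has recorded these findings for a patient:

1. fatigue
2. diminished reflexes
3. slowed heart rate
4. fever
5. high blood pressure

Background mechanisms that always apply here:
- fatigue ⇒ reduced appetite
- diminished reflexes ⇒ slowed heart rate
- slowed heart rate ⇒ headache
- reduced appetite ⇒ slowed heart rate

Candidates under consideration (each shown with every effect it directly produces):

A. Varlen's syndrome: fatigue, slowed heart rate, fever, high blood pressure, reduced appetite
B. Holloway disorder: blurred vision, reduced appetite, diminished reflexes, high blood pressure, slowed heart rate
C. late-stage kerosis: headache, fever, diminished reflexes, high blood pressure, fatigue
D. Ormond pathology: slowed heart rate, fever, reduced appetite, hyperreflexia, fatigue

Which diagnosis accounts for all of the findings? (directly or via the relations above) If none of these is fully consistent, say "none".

For each candidate, compare predicted effects to what was observed:
(A) Varlen's syndrome — does not account for diminished reflexes
(B) Holloway disorder — does not account for fatigue, fever
(C) late-stage kerosis — fatigue match; diminished reflexes match; slowed heart rate match (by diminished reflexes → slowed heart rate); fever match; high blood pressure match
(D) Ormond pathology — fatigue match; diminished reflexes miss; slowed heart rate match; fever match; high blood pressure miss
Only (C) is consistent with every observation.

C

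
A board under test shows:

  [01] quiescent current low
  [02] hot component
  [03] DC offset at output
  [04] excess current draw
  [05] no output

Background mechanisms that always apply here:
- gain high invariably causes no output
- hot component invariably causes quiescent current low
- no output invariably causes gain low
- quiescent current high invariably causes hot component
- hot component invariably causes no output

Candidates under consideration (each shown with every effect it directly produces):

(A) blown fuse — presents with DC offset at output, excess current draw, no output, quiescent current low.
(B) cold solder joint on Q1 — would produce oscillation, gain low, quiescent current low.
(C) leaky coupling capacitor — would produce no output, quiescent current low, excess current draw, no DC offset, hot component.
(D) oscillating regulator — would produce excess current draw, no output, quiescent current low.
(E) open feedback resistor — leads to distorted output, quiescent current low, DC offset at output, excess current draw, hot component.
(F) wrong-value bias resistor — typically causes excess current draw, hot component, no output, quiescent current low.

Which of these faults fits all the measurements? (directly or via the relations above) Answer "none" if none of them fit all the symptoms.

E

Testing each hypothesis:
(A) blown fuse — quiescent current low match; hot component miss; DC offset at output match; excess current draw match; no output match
(B) cold solder joint on Q1 — does not account for hot component, DC offset at output, excess current draw, no output
(C) leaky coupling capacitor — quiescent current low match; hot component match; DC offset at output miss; excess current draw match; no output match
(D) oscillating regulator — quiescent current low match; hot component miss; DC offset at output miss; excess current draw match; no output match
(E) open feedback resistor — accounts for every observation (no output via hot component → no output)
(F) wrong-value bias resistor — quiescent current low match; hot component match; DC offset at output miss; excess current draw match; no output match
Only (E) is consistent with every observation.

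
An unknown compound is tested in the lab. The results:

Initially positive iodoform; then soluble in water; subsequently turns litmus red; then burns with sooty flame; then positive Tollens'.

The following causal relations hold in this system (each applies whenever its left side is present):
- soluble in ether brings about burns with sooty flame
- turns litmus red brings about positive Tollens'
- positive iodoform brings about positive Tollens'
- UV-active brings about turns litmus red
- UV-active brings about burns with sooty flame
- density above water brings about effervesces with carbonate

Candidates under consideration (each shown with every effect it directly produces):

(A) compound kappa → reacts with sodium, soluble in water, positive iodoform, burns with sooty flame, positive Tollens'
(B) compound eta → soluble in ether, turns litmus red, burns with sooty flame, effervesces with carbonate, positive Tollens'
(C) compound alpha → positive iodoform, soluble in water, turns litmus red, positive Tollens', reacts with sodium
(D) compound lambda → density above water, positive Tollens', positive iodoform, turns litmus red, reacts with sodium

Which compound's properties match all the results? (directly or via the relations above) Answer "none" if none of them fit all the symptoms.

Testing each hypothesis:
(A) compound kappa — positive iodoform +; soluble in water +; turns litmus red -; burns with sooty flame +; positive Tollens' +
(B) compound eta — does not account for positive iodoform, soluble in water
(C) compound alpha — does not account for burns with sooty flame
(D) compound lambda — positive iodoform +; soluble in water -; turns litmus red +; burns with sooty flame -; positive Tollens' +
None of the listed candidates fits everything.

none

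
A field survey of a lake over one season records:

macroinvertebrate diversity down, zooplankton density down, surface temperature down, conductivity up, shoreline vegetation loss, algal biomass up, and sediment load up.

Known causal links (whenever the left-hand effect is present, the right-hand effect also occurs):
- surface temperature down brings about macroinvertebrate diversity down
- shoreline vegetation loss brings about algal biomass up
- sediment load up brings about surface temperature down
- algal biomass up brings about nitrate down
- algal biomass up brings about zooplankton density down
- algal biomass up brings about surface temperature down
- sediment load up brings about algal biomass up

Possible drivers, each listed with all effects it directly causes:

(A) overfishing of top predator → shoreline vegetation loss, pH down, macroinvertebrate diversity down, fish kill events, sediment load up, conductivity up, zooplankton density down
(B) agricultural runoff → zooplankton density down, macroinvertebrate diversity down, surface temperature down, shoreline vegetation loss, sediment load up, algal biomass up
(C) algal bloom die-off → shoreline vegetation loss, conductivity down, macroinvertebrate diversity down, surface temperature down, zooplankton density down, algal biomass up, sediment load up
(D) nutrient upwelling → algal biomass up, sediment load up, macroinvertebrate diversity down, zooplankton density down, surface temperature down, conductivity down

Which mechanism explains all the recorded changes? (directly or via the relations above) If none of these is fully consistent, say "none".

A

Checking each candidate against the observations:
(A) overfishing of top predator — accounts for every observation (surface temperature down through sediment load up → surface temperature down)
(B) agricultural runoff — does not account for conductivity up
(C) algal bloom die-off — macroinvertebrate diversity down ✓; zooplankton density down ✓; surface temperature down ✓; conductivity up ✗; shoreline vegetation loss ✓; algal biomass up ✓; sediment load up ✓
(D) nutrient upwelling — macroinvertebrate diversity down ✓; zooplankton density down ✓; surface temperature down ✓; conductivity up ✗; shoreline vegetation loss ✗; algal biomass up ✓; sediment load up ✓
(A) is the only candidate with no mismatches.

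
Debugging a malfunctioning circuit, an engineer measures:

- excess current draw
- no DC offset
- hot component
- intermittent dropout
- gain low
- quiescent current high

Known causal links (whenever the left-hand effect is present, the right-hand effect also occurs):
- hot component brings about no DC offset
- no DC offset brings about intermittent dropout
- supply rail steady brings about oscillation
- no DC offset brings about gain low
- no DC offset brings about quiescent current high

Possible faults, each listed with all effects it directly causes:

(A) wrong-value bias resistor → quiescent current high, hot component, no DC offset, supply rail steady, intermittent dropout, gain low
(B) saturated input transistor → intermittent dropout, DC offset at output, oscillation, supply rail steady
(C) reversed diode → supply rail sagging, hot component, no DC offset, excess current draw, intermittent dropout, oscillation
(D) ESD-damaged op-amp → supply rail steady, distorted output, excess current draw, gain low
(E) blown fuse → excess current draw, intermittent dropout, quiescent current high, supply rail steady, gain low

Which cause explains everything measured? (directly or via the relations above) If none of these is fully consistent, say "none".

C

Testing each hypothesis:
(A) wrong-value bias resistor — excess current draw -; no DC offset +; hot component +; intermittent dropout +; gain low +; quiescent current high +
(B) saturated input transistor — excess current draw -; no DC offset -; hot component -; intermittent dropout +; gain low -; quiescent current high -
(C) reversed diode — accounts for every observation (gain low via no DC offset → gain low)
(D) ESD-damaged op-amp — excess current draw +; no DC offset -; hot component -; intermittent dropout -; gain low +; quiescent current high -
(E) blown fuse — excess current draw +; no DC offset -; hot component -; intermittent dropout +; gain low +; quiescent current high +
(C) alone accounts for all the evidence.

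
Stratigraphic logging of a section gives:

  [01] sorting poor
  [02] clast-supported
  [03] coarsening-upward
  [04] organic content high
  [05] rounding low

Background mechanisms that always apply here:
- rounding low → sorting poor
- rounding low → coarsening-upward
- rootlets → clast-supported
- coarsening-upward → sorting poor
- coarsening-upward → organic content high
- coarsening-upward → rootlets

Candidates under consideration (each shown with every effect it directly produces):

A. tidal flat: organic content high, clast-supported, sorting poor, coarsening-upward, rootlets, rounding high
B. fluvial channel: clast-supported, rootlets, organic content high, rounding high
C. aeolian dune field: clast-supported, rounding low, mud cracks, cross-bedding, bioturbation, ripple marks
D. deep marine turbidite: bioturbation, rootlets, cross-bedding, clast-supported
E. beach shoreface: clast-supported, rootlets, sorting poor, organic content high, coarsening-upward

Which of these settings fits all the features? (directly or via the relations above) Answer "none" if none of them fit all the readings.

C

For each candidate, compare predicted effects to what was observed:
(A) tidal flat — fails on rounding low (predicts rounding high, not rounding low)
(B) fluvial channel — fails on sorting poor, coarsening-upward, rounding low (predicts rounding high, not rounding low)
(C) aeolian dune field — sorting poor match (by rounding low → sorting poor); clast-supported match; coarsening-upward match (by rounding low → coarsening-upward); organic content high match (by rounding low → coarsening-upward → organic content high); rounding low match
(D) deep marine turbidite — sorting poor miss; clast-supported match; coarsening-upward miss; organic content high miss; rounding low miss
(E) beach shoreface — sorting poor match; clast-supported match; coarsening-upward match; organic content high match; rounding low miss
(C) is the only candidate with no mismatches.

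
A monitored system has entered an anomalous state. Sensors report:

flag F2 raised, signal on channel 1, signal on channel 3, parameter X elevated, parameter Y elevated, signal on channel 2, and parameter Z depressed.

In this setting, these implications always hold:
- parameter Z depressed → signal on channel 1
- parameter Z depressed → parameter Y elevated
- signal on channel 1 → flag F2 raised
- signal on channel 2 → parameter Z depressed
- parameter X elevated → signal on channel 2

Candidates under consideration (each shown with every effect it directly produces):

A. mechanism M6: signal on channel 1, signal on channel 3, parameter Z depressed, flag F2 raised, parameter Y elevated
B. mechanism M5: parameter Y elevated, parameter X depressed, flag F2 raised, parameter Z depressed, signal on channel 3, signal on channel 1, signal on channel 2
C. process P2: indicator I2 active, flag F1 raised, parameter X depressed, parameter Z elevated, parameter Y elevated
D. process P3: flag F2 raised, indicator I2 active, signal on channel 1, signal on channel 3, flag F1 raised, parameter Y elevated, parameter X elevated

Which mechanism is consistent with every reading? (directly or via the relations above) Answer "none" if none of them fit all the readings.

Checking each candidate against the observations:
(A) mechanism M6 — does not account for parameter X elevated, signal on channel 2
(B) mechanism M5 — fails on parameter X elevated (predicts parameter X depressed, not parameter X elevated)
(C) process P2 — flag F2 raised miss; signal on channel 1 miss; signal on channel 3 miss; parameter X elevated miss; parameter Y elevated match; signal on channel 2 miss; parameter Z depressed miss
(D) process P3 — accounts for every observation (signal on channel 2 via parameter X elevated → signal on channel 2)
(D) is the only candidate with no mismatches.

D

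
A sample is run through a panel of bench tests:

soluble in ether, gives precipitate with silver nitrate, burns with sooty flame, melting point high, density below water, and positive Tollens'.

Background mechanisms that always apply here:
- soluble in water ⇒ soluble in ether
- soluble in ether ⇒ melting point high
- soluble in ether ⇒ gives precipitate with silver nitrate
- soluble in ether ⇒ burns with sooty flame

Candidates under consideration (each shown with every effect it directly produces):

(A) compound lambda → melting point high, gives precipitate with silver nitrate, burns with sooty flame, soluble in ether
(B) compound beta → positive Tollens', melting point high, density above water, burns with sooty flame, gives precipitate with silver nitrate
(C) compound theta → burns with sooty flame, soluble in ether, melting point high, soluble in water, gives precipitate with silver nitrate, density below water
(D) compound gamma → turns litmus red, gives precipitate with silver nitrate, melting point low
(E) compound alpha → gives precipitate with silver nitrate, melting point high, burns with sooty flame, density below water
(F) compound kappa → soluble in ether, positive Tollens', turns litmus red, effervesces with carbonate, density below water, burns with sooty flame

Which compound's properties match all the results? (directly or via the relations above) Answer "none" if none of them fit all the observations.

F

Testing each hypothesis:
(A) compound lambda — does not account for density below water, positive Tollens'
(B) compound beta — soluble in ether -; gives precipitate with silver nitrate +; burns with sooty flame +; melting point high +; density below water -; positive Tollens' +
(C) compound theta — soluble in ether +; gives precipitate with silver nitrate +; burns with sooty flame +; melting point high +; density below water +; positive Tollens' -
(D) compound gamma — fails on soluble in ether, burns with sooty flame, melting point high, density below water, positive Tollens' (predicts melting point low, not melting point high)
(E) compound alpha — soluble in ether -; gives precipitate with silver nitrate +; burns with sooty flame +; melting point high +; density below water +; positive Tollens' -
(F) compound kappa — accounts for every observation (gives precipitate with silver nitrate via soluble in ether → gives precipitate with silver nitrate)
Only (F) is consistent with every observation.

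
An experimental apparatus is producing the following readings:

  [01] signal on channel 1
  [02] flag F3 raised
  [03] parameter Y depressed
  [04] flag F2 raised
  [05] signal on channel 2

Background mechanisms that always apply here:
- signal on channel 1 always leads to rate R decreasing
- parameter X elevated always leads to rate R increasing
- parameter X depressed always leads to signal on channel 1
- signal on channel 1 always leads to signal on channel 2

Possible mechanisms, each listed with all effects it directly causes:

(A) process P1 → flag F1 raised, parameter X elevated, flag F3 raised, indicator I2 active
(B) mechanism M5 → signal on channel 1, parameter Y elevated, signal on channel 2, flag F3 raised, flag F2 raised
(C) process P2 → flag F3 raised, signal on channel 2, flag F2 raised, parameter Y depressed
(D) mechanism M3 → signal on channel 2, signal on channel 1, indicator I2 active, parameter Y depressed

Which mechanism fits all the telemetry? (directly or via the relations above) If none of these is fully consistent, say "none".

none

For each candidate, compare predicted effects to what was observed:
(A) process P1 — signal on channel 1 miss; flag F3 raised match; parameter Y depressed miss; flag F2 raised miss; signal on channel 2 miss
(B) mechanism M5 — signal on channel 1 match; flag F3 raised match; parameter Y depressed miss; flag F2 raised match; signal on channel 2 match
(C) process P2 — does not account for signal on channel 1
(D) mechanism M3 — signal on channel 1 match; flag F3 raised miss; parameter Y depressed match; flag F2 raised miss; signal on channel 2 match
None of the listed candidates fits everything.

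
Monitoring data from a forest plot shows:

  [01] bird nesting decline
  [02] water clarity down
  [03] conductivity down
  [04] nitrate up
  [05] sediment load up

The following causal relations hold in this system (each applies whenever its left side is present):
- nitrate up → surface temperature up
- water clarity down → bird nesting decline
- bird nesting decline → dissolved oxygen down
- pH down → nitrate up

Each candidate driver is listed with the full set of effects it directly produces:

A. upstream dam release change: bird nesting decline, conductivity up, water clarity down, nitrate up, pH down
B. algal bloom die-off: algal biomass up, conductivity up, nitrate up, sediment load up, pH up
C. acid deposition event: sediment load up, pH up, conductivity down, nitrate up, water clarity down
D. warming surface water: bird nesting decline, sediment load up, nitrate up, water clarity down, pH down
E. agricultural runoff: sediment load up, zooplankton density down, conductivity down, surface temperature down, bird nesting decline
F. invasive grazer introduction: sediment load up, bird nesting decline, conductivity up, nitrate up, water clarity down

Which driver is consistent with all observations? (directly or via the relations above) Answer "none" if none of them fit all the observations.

C

For each candidate, compare predicted effects to what was observed:
(A) upstream dam release change — bird nesting decline match; water clarity down match; conductivity down miss; nitrate up match; sediment load up miss
(B) algal bloom die-off — bird nesting decline miss; water clarity down miss; conductivity down miss; nitrate up match; sediment load up match
(C) acid deposition event — bird nesting decline match (through water clarity down → bird nesting decline); water clarity down match; conductivity down match; nitrate up match; sediment load up match
(D) warming surface water — bird nesting decline match; water clarity down match; conductivity down miss; nitrate up match; sediment load up match
(E) agricultural runoff — bird nesting decline match; water clarity down miss; conductivity down match; nitrate up miss; sediment load up match
(F) invasive grazer introduction — fails on conductivity down (predicts conductivity up, not conductivity down)
Only (C) is consistent with every observation.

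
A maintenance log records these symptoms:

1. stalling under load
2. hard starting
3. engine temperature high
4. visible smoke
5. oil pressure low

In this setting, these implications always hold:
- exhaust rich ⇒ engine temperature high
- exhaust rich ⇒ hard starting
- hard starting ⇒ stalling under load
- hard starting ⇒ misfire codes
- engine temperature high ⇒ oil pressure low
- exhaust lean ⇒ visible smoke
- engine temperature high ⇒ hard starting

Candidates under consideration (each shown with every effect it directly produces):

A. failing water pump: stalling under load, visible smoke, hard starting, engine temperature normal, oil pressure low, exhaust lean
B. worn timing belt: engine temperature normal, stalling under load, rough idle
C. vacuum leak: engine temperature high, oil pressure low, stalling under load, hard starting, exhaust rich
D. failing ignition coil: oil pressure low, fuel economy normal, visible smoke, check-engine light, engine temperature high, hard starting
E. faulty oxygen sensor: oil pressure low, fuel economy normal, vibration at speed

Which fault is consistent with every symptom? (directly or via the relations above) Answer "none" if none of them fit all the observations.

D

For each candidate, compare predicted effects to what was observed:
(A) failing water pump — stalling under load yes; hard starting yes; engine temperature high NO; visible smoke yes; oil pressure low yes
(B) worn timing belt — fails on hard starting, engine temperature high, visible smoke, oil pressure low (predicts engine temperature normal, not engine temperature high)
(C) vacuum leak — does not account for visible smoke
(D) failing ignition coil — accounts for every observation (stalling under load through hard starting → stalling under load)
(E) faulty oxygen sensor — does not account for stalling under load, hard starting, engine temperature high, visible smoke
Only (D) is consistent with every observation.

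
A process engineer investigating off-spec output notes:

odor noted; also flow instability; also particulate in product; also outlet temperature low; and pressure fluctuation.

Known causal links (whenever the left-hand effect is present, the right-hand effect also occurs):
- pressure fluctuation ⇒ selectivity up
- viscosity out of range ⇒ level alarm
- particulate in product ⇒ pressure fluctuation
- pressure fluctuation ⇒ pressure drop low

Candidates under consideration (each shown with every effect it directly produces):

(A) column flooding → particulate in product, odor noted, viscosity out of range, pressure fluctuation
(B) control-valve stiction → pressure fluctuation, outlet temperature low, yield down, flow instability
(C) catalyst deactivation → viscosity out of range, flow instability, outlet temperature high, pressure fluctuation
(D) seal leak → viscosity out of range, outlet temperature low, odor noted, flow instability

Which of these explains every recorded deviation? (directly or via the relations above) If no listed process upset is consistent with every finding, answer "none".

none

For each candidate, compare predicted effects to what was observed:
(A) column flooding — does not account for flow instability, outlet temperature low
(B) control-valve stiction — odor noted NO; flow instability yes; particulate in product NO; outlet temperature low yes; pressure fluctuation yes
(C) catalyst deactivation — fails on odor noted, particulate in product, outlet temperature low (predicts outlet temperature high, not outlet temperature low)
(D) seal leak — odor noted yes; flow instability yes; particulate in product NO; outlet temperature low yes; pressure fluctuation NO
No candidate is consistent with all observations.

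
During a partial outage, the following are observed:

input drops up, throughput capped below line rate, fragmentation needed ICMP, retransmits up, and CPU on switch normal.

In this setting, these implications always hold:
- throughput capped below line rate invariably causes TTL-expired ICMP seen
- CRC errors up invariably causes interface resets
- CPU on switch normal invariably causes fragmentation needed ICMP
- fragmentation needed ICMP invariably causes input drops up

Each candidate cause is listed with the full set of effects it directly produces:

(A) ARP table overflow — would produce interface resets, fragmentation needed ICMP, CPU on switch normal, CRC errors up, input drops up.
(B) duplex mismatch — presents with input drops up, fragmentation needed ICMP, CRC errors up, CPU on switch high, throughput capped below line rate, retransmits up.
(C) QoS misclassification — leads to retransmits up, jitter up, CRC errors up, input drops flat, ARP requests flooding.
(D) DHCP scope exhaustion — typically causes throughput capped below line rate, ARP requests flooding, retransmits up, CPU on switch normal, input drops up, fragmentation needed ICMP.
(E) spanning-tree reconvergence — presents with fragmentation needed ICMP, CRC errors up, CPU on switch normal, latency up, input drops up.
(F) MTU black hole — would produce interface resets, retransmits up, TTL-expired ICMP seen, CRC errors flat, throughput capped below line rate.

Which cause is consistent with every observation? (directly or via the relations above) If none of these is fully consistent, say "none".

Testing each hypothesis:
(A) ARP table overflow — does not account for throughput capped below line rate, retransmits up
(B) duplex mismatch — fails on CPU on switch normal (predicts CPU on switch high, not CPU on switch normal)
(C) QoS misclassification — fails on input drops up, throughput capped below line rate, fragmentation needed ICMP, CPU on switch normal (predicts input drops flat, not input drops up)
(D) DHCP scope exhaustion — input drops up ✓; throughput capped below line rate ✓; fragmentation needed ICMP ✓; retransmits up ✓; CPU on switch normal ✓
(E) spanning-tree reconvergence — does not account for throughput capped below line rate, retransmits up
(F) MTU black hole — input drops up ✗; throughput capped below line rate ✓; fragmentation needed ICMP ✗; retransmits up ✓; CPU on switch normal ✗
(D) alone accounts for all the evidence.

D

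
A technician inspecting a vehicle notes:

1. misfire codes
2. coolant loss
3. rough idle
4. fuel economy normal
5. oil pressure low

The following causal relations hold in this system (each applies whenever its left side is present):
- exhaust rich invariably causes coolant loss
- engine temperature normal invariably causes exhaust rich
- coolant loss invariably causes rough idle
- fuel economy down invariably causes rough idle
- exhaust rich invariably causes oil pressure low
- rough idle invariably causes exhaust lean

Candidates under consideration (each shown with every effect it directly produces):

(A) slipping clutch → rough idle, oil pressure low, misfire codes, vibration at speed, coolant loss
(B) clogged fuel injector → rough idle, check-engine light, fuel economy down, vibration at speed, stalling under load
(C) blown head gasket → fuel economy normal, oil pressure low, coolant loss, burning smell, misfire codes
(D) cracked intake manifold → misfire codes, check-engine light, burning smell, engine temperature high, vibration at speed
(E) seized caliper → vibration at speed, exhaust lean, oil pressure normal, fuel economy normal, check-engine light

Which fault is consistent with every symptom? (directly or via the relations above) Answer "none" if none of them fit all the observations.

C

Testing each hypothesis:
(A) slipping clutch — misfire codes ✓; coolant loss ✓; rough idle ✓; fuel economy normal ✗; oil pressure low ✓
(B) clogged fuel injector — fails on misfire codes, coolant loss, fuel economy normal, oil pressure low (predicts fuel economy down, not fuel economy normal)
(C) blown head gasket — misfire codes ✓; coolant loss ✓; rough idle ✓ (through coolant loss → rough idle); fuel economy normal ✓; oil pressure low ✓
(D) cracked intake manifold — misfire codes ✓; coolant loss ✗; rough idle ✗; fuel economy normal ✗; oil pressure low ✗
(E) seized caliper — misfire codes ✗; coolant loss ✗; rough idle ✗; fuel economy normal ✓; oil pressure low ✗
(C) is the only candidate with no mismatches.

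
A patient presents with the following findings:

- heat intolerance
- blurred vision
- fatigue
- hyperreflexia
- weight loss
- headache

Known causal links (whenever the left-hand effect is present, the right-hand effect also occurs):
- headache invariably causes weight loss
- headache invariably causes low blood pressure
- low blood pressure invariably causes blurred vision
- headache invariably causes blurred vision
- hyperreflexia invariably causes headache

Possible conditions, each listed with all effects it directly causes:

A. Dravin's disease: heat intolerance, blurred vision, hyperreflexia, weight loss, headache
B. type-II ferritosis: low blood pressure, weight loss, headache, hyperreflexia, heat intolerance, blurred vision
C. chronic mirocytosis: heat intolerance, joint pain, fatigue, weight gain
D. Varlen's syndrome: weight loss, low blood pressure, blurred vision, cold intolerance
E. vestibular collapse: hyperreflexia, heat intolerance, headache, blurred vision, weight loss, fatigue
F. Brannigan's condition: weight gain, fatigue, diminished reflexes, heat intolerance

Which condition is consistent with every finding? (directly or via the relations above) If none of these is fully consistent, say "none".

Testing each hypothesis:
(A) Dravin's disease — heat intolerance yes; blurred vision yes; fatigue NO; hyperreflexia yes; weight loss yes; headache yes
(B) type-II ferritosis — does not account for fatigue
(C) chronic mirocytosis — fails on blurred vision, hyperreflexia, weight loss, headache (predicts weight gain, not weight loss)
(D) Varlen's syndrome — heat intolerance NO; blurred vision yes; fatigue NO; hyperreflexia NO; weight loss yes; headache NO
(E) vestibular collapse — heat intolerance yes; blurred vision yes; fatigue yes; hyperreflexia yes; weight loss yes; headache yes
(F) Brannigan's condition — heat intolerance yes; blurred vision NO; fatigue yes; hyperreflexia NO; weight loss NO; headache NO
(E) is the only candidate with no mismatches.

E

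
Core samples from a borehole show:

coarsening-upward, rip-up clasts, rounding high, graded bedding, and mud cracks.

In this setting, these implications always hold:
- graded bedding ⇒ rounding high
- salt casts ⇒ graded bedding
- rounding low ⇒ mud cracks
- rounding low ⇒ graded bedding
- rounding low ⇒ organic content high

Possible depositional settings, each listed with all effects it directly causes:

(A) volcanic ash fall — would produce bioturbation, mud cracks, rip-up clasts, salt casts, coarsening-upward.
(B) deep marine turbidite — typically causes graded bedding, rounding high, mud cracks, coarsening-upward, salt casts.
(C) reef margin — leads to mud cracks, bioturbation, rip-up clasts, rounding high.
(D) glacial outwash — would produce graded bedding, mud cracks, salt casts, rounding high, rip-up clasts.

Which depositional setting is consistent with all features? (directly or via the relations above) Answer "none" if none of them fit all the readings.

Per-candidate check:
(A) volcanic ash fall — coarsening-upward yes; rip-up clasts yes; rounding high yes (via salt casts → graded bedding → rounding high); graded bedding yes (via salt casts → graded bedding); mud cracks yes
(B) deep marine turbidite — coarsening-upward yes; rip-up clasts NO; rounding high yes; graded bedding yes; mud cracks yes
(C) reef margin — coarsening-upward NO; rip-up clasts yes; rounding high yes; graded bedding NO; mud cracks yes
(D) glacial outwash — coarsening-upward NO; rip-up clasts yes; rounding high yes; graded bedding yes; mud cracks yes
(A) is the only candidate with no mismatches.

A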